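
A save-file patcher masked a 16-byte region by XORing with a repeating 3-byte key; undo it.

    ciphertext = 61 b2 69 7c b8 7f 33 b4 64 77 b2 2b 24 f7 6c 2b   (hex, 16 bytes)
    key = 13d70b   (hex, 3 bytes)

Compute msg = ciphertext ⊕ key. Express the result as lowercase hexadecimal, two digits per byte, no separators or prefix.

The 3-byte key repeats, so the effective keystream is 13 d7 0b 13 d7 0b 13 d7 0b 13 d7 0b 13 d7 0b 13.
byte 0:  97 ^  19 = 114
byte 1: 178 ^ 215 = 101
byte 2: 105 ^  11 =  98
byte 3: 124 ^  19 = 111
byte 4: 184 ^ 215 = 111
byte 5: 127 ^  11 = 116
byte 6:  51 ^  19 =  32
byte 7: 180 ^ 215 =  99
byte 8: 100 ^  11 = 111
byte 9: 119 ^  19 = 100
byte 10: 178 ^ 215 = 101
byte 11:  43 ^  11 =  32
byte 12:  36 ^  19 =  55
byte 13: 247 ^ 215 =  32
byte 14: 108 ^  11 = 103
byte 15:  43 ^  19 =  56

7265626f6f7420636f64652037206738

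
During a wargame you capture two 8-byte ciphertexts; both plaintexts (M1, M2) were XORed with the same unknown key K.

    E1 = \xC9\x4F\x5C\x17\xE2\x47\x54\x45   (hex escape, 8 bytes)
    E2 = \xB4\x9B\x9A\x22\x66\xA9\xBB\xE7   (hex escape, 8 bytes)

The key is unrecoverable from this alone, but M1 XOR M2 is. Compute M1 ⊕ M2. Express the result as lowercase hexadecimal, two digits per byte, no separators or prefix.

7dd4c63584eeefa2

E1 ⊕ E2 = (M1 ⊕ K) ⊕ (M2 ⊕ K) = M1 ⊕ M2 — the shared key cancels under XOR.
c9 xor b4 = 7d
4f xor 9b = d4
5c xor 9a = c6
17 xor 22 = 35
e2 xor 66 = 84
47 xor a9 = ee
54 xor bb = ef
45 xor e7 = a2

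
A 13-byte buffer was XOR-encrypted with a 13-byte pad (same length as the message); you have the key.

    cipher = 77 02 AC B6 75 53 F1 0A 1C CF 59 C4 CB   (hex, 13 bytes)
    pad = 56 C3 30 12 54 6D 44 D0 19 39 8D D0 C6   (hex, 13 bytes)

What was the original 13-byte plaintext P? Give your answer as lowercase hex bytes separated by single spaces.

01110111 ⊕ 01010110 = 00100001
00000010 ⊕ 11000011 = 11000001
10101100 ⊕ 00110000 = 10011100
10110110 ⊕ 00010010 = 10100100
01110101 ⊕ 01010100 = 00100001
01010011 ⊕ 01101101 = 00111110
11110001 ⊕ 01000100 = 10110101
00001010 ⊕ 11010000 = 11011010
00011100 ⊕ 00011001 = 00000101
11001111 ⊕ 00111001 = 11110110
01011001 ⊕ 10001101 = 11010100
11000100 ⊕ 11010000 = 00010100
11001011 ⊕ 11000110 = 00001101

21 c1 9c a4 21 3e b5 da 05 f6 d4 14 0d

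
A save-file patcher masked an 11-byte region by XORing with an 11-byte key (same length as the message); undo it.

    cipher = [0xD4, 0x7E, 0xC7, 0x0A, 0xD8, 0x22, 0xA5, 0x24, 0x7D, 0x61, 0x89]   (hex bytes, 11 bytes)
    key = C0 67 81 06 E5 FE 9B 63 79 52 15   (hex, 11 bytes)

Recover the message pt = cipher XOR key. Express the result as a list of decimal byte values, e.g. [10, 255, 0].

[20, 25, 70, 12, 61, 220, 62, 71, 4, 51, 156]

XOR is its own inverse, so applying the key byte-wise gives the result directly.
d4 xor c0 = 14
7e xor 67 = 19
c7 xor 81 = 46
0a xor 06 = 0c
d8 xor e5 = 3d
22 xor fe = dc
a5 xor 9b = 3e
24 xor 63 = 47
7d xor 79 = 04
61 xor 52 = 33
89 xor 15 = 9c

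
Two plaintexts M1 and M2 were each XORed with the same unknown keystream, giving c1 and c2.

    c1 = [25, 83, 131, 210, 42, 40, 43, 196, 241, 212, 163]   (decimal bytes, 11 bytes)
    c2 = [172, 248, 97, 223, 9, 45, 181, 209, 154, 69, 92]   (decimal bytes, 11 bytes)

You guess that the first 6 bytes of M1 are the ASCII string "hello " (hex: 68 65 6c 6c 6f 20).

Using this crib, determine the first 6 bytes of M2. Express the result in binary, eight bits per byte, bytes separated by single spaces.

First, c1 ⊕ c2 = (M1 ⊕ K) ⊕ (M2 ⊕ K) = M1 ⊕ M2, so the key drops out. Then M2 = (M1 ⊕ M2) ⊕ M1 over the first 6 bytes.
byte 0: (19 xor ac) xor 68 = b5 xor 68 = dd
byte 1: (53 xor f8) xor 65 = ab xor 65 = ce
byte 2: (83 xor 61) xor 6c = e2 xor 6c = 8e
byte 3: (d2 xor df) xor 6c = 0d xor 6c = 61
byte 4: (2a xor 09) xor 6f = 23 xor 6f = 4c
byte 5: (28 xor 2d) xor 20 = 05 xor 20 = 25

11011101 11001110 10001110 01100001 01001100 00100101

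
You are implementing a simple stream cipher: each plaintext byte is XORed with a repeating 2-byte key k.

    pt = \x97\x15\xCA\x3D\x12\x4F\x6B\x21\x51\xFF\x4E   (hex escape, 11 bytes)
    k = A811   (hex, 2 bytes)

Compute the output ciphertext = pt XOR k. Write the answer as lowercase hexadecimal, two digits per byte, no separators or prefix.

3f04622cba5ec330f9eee6

The 2-byte key repeats, so the effective keystream is a8 11 a8 11 a8 11 a8 11 a8 11 a8.
byte 0: 97 XOR a8 = 3f
byte 1: 15 XOR 11 = 04
byte 2: ca XOR a8 = 62
byte 3: 3d XOR 11 = 2c
byte 4: 12 XOR a8 = ba
byte 5: 4f XOR 11 = 5e
byte 6: 6b XOR a8 = c3
byte 7: 21 XOR 11 = 30
byte 8: 51 XOR a8 = f9
byte 9: ff XOR 11 = ee
byte 10: 4e XOR a8 = e6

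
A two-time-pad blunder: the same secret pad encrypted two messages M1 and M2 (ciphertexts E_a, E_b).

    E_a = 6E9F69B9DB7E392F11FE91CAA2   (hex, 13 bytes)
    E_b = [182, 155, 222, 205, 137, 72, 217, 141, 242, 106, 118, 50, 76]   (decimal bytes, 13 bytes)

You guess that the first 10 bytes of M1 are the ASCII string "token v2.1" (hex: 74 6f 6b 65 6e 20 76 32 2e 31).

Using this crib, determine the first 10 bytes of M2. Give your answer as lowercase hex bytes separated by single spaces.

ac 6b dc 11 3c 16 96 90 cd a5

First, E_a ⊕ E_b = (M1 ⊕ K) ⊕ (M2 ⊕ K) = M1 ⊕ M2, so the key drops out. Then M2 = (M1 ⊕ M2) ⊕ M1 over the first 10 bytes.
byte 0: (6e XOR b6) XOR 74 = d8 XOR 74 = ac
byte 1: (9f XOR 9b) XOR 6f = 04 XOR 6f = 6b
byte 2: (69 XOR de) XOR 6b = b7 XOR 6b = dc
byte 3: (b9 XOR cd) XOR 65 = 74 XOR 65 = 11
byte 4: (db XOR 89) XOR 6e = 52 XOR 6e = 3c
byte 5: (7e XOR 48) XOR 20 = 36 XOR 20 = 16
byte 6: (39 XOR d9) XOR 76 = e0 XOR 76 = 96
byte 7: (2f XOR 8d) XOR 32 = a2 XOR 32 = 90
byte 8: (11 XOR f2) XOR 2e = e3 XOR 2e = cd
byte 9: (fe XOR 6a) XOR 31 = 94 XOR 31 = a5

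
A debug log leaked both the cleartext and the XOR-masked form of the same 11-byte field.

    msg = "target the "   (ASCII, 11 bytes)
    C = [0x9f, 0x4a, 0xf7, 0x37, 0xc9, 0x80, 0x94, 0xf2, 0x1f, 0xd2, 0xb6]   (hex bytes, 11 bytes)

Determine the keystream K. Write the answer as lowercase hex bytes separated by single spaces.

eb 2b 85 50 ac f4 b4 86 77 b7 96

Since C = msg ⊕ K, XORing both sides with msg gives K = msg ⊕ C.
74 XOR 9f = eb
61 XOR 4a = 2b
72 XOR f7 = 85
67 XOR 37 = 50
65 XOR c9 = ac
74 XOR 80 = f4
20 XOR 94 = b4
74 XOR f2 = 86
68 XOR 1f = 77
65 XOR d2 = b7
20 XOR b6 = 96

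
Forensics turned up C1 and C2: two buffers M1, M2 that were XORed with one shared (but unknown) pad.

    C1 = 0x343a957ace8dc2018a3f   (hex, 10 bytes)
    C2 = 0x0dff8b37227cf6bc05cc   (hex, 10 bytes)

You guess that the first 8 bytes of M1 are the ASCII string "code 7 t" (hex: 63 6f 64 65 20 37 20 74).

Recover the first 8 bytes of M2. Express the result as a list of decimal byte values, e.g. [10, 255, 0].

[90, 170, 122, 40, 204, 198, 20, 201]

First, C1 ⊕ C2 = (M1 ⊕ K) ⊕ (M2 ⊕ K) = M1 ⊕ M2, so the key drops out. Then M2 = (M1 ⊕ M2) ⊕ M1 over the first 8 bytes.
byte 0: (34 ^ 0d) ^ 63 = 39 ^ 63 = 5a
byte 1: (3a ^ ff) ^ 6f = c5 ^ 6f = aa
byte 2: (95 ^ 8b) ^ 64 = 1e ^ 64 = 7a
byte 3: (7a ^ 37) ^ 65 = 4d ^ 65 = 28
byte 4: (ce ^ 22) ^ 20 = ec ^ 20 = cc
byte 5: (8d ^ 7c) ^ 37 = f1 ^ 37 = c6
byte 6: (c2 ^ f6) ^ 20 = 34 ^ 20 = 14
byte 7: (01 ^ bc) ^ 74 = bd ^ 74 = c9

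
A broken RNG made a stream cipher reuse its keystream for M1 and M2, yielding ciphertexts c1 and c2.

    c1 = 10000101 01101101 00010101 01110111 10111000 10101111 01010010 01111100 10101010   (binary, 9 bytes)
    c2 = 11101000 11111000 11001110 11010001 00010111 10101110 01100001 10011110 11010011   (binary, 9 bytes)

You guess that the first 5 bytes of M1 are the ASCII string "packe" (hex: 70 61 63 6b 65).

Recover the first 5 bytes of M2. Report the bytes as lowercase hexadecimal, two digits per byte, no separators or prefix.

1df4b8cdca

First, c1 ⊕ c2 = (M1 ⊕ K) ⊕ (M2 ⊕ K) = M1 ⊕ M2, so the key drops out. Then M2 = (M1 ⊕ M2) ⊕ M1 over the first 5 bytes.
byte 0: (85 XOR e8) XOR 70 = 6d XOR 70 = 1d
byte 1: (6d XOR f8) XOR 61 = 95 XOR 61 = f4
byte 2: (15 XOR ce) XOR 63 = db XOR 63 = b8
byte 3: (77 XOR d1) XOR 6b = a6 XOR 6b = cd
byte 4: (b8 XOR 17) XOR 65 = af XOR 65 = ca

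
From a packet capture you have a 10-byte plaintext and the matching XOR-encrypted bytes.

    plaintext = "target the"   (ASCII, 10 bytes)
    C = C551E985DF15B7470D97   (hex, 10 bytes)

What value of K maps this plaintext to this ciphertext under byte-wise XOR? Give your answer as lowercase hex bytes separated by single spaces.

Since C = plaintext ⊕ K, XORing both sides with plaintext gives K = plaintext ⊕ C.
116 XOR 197 = 177
 97 XOR  81 =  48
114 XOR 233 = 155
103 XOR 133 = 226
101 XOR 223 = 186
116 XOR  21 =  97
 32 XOR 183 = 151
116 XOR  71 =  51
104 XOR  13 = 101
101 XOR 151 = 242

b1 30 9b e2 ba 61 97 33 65 f2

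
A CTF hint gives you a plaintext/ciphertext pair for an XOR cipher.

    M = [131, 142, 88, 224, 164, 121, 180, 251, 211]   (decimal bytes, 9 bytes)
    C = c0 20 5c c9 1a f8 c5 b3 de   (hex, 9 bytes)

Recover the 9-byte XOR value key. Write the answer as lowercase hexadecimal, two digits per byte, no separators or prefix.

43ae0429be8171480d

Since C = M ⊕ key, XORing both sides with M gives key = M ⊕ C.
83 ^ c0 = 43
8e ^ 20 = ae
58 ^ 5c = 04
e0 ^ c9 = 29
a4 ^ 1a = be
79 ^ f8 = 81
b4 ^ c5 = 71
fb ^ b3 = 48
d3 ^ de = 0d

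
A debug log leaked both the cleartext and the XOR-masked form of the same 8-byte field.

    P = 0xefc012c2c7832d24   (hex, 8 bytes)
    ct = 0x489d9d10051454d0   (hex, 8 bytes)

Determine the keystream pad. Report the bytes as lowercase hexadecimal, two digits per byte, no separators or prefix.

Since ct = P ⊕ pad, XORing both sides with P gives pad = P ⊕ ct.
11101111 xor 01001000 = 10100111
11000000 xor 10011101 = 01011101
00010010 xor 10011101 = 10001111
11000010 xor 00010000 = 11010010
11000111 xor 00000101 = 11000010
10000011 xor 00010100 = 10010111
00101101 xor 01010100 = 01111001
00100100 xor 11010000 = 11110100

a75d8fd2c29779f4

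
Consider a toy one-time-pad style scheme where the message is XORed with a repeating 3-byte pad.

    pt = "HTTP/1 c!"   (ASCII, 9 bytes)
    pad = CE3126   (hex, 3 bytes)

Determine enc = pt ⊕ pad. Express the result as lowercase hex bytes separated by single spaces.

86 65 72 9e 1e 17 ee 52 07

The 3-byte key repeats, so the effective keystream is ce 31 26 ce 31 26 ce 31 26.
byte 0: 01001000 ^ 11001110 = 10000110
byte 1: 01010100 ^ 00110001 = 01100101
byte 2: 01010100 ^ 00100110 = 01110010
byte 3: 01010000 ^ 11001110 = 10011110
byte 4: 00101111 ^ 00110001 = 00011110
byte 5: 00110001 ^ 00100110 = 00010111
byte 6: 00100000 ^ 11001110 = 11101110
byte 7: 01100011 ^ 00110001 = 01010010
byte 8: 00100001 ^ 00100110 = 00000111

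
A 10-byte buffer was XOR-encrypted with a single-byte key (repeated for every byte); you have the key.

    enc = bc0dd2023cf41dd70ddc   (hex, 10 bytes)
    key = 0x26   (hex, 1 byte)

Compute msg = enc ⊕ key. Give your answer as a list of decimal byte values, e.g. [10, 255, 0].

[154, 43, 244, 36, 26, 210, 59, 241, 43, 250]

The 1-byte key repeats, so the effective keystream is 26 26 26 26 26 26 26 26 26 26.
byte 0: 188 xor  38 = 154
byte 1:  13 xor  38 =  43
byte 2: 210 xor  38 = 244
byte 3:   2 xor  38 =  36
byte 4:  60 xor  38 =  26
byte 5: 244 xor  38 = 210
byte 6:  29 xor  38 =  59
byte 7: 215 xor  38 = 241
byte 8:  13 xor  38 =  43
byte 9: 220 xor  38 = 250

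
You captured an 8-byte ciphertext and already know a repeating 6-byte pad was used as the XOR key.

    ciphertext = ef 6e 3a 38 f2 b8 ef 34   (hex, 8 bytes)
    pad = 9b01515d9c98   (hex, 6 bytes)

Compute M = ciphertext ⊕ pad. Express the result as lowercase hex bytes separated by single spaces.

The 6-byte key repeats, so the effective keystream is 9b 01 51 5d 9c 98 9b 01.
byte 0: 239 ^ 155 = 116
byte 1: 110 ^   1 = 111
byte 2:  58 ^  81 = 107
byte 3:  56 ^  93 = 101
byte 4: 242 ^ 156 = 110
byte 5: 184 ^ 152 =  32
byte 6: 239 ^ 155 = 116
byte 7:  52 ^   1 =  53

74 6f 6b 65 6e 20 74 35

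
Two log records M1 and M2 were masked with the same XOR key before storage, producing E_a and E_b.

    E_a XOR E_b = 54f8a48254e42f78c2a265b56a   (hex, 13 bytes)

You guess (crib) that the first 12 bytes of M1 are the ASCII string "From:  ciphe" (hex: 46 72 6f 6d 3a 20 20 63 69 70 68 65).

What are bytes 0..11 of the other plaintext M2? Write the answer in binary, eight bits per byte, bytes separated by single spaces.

Since E_a ⊕ E_b = M1 ⊕ M2, XORing with the guessed M1 bytes yields the corresponding M2 bytes: M2 = (E_a ⊕ E_b) ⊕ M1.
byte 0: 54 xor 46 = 12
byte 1: f8 xor 72 = 8a
byte 2: a4 xor 6f = cb
byte 3: 82 xor 6d = ef
byte 4: 54 xor 3a = 6e
byte 5: e4 xor 20 = c4
byte 6: 2f xor 20 = 0f
byte 7: 78 xor 63 = 1b
byte 8: c2 xor 69 = ab
byte 9: a2 xor 70 = d2
byte 10: 65 xor 68 = 0d
byte 11: b5 xor 65 = d0

00010010 10001010 11001011 11101111 01101110 11000100 00001111 00011011 10101011 11010010 00001101 11010000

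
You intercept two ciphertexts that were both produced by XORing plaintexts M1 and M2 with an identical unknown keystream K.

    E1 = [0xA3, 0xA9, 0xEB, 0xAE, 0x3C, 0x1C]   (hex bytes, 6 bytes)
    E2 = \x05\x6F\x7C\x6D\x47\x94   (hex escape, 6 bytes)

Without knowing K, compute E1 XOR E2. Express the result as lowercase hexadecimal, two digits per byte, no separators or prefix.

a6c697c37b88

E1 ⊕ E2 = (M1 ⊕ K) ⊕ (M2 ⊕ K) = M1 ⊕ M2 — the shared key cancels under XOR.
byte 0: 163 ^   5 = 166
byte 1: 169 ^ 111 = 198
byte 2: 235 ^ 124 = 151
byte 3: 174 ^ 109 = 195
byte 4:  60 ^  71 = 123
byte 5:  28 ^ 148 = 136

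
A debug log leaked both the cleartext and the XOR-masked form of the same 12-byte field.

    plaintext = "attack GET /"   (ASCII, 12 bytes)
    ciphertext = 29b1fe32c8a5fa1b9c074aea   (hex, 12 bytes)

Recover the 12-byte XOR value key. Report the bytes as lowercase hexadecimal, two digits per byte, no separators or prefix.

Since ciphertext = plaintext ⊕ key, XORing both sides with plaintext gives key = plaintext ⊕ ciphertext.
byte 0: 01100001 XOR 00101001 = 01001000
byte 1: 01110100 XOR 10110001 = 11000101
byte 2: 01110100 XOR 11111110 = 10001010
byte 3: 01100001 XOR 00110010 = 01010011
byte 4: 01100011 XOR 11001000 = 10101011
byte 5: 01101011 XOR 10100101 = 11001110
byte 6: 00100000 XOR 11111010 = 11011010
byte 7: 01000111 XOR 00011011 = 01011100
byte 8: 01000101 XOR 10011100 = 11011001
byte 9: 01010100 XOR 00000111 = 01010011
byte 10: 00100000 XOR 01001010 = 01101010
byte 11: 00101111 XOR 11101010 = 11000101

48c58a53abceda5cd9536ac5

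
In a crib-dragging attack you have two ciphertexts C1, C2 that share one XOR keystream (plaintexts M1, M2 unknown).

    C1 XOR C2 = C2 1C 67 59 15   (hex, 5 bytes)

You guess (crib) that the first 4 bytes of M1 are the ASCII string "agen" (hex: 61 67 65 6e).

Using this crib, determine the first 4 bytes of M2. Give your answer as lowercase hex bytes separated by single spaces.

Since C1 ⊕ C2 = M1 ⊕ M2, XORing with the guessed M1 bytes yields the corresponding M2 bytes: M2 = (C1 ⊕ C2) ⊕ M1.
194 XOR  97 = 163
 28 XOR 103 = 123
103 XOR 101 =   2
 89 XOR 110 =  55

a3 7b 02 37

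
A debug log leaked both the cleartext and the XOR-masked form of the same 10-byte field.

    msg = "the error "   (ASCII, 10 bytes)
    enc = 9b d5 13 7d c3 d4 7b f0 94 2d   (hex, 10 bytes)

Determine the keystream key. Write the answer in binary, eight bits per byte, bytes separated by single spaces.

Since enc = msg ⊕ key, XORing both sides with msg gives key = msg ⊕ enc.
byte 0: 74 xor 9b = ef
byte 1: 68 xor d5 = bd
byte 2: 65 xor 13 = 76
byte 3: 20 xor 7d = 5d
byte 4: 65 xor c3 = a6
byte 5: 72 xor d4 = a6
byte 6: 72 xor 7b = 09
byte 7: 6f xor f0 = 9f
byte 8: 72 xor 94 = e6
byte 9: 20 xor 2d = 0d

11101111 10111101 01110110 01011101 10100110 10100110 00001001 10011111 11100110 00001101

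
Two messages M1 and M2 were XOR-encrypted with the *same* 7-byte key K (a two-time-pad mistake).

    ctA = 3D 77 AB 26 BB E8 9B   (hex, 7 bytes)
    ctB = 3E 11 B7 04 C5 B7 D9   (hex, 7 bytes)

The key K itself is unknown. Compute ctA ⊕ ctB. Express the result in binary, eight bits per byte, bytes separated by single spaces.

00000011 01100110 00011100 00100010 01111110 01011111 01000010

ctA ⊕ ctB = (M1 ⊕ K) ⊕ (M2 ⊕ K) = M1 ⊕ M2 — the shared key cancels under XOR.
00111101 XOR 00111110 = 00000011
01110111 XOR 00010001 = 01100110
10101011 XOR 10110111 = 00011100
00100110 XOR 00000100 = 00100010
10111011 XOR 11000101 = 01111110
11101000 XOR 10110111 = 01011111
10011011 XOR 11011001 = 01000010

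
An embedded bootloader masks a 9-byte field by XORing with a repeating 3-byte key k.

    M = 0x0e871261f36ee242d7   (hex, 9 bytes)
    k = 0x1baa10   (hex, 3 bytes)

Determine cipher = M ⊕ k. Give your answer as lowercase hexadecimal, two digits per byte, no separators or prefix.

The 3-byte key repeats, so the effective keystream is 1b aa 10 1b aa 10 1b aa 10.
byte 0: 0e ⊕ 1b = 15
byte 1: 87 ⊕ aa = 2d
byte 2: 12 ⊕ 10 = 02
byte 3: 61 ⊕ 1b = 7a
byte 4: f3 ⊕ aa = 59
byte 5: 6e ⊕ 10 = 7e
byte 6: e2 ⊕ 1b = f9
byte 7: 42 ⊕ aa = e8
byte 8: d7 ⊕ 10 = c7

152d027a597ef9e8c7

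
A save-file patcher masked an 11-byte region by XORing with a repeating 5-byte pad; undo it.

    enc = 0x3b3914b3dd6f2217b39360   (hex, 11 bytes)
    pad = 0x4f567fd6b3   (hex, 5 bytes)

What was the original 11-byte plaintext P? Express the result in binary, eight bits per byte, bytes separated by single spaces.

01110100 01101111 01101011 01100101 01101110 00100000 01110100 01101000 01100101 00100000 00101111

The 5-byte key repeats, so the effective keystream is 4f 56 7f d6 b3 4f 56 7f d6 b3 4f.
byte 0: 00111011 xor 01001111 = 01110100
byte 1: 00111001 xor 01010110 = 01101111
byte 2: 00010100 xor 01111111 = 01101011
byte 3: 10110011 xor 11010110 = 01100101
byte 4: 11011101 xor 10110011 = 01101110
byte 5: 01101111 xor 01001111 = 00100000
byte 6: 00100010 xor 01010110 = 01110100
byte 7: 00010111 xor 01111111 = 01101000
byte 8: 10110011 xor 11010110 = 01100101
byte 9: 10010011 xor 10110011 = 00100000
byte 10: 01100000 xor 01001111 = 00101111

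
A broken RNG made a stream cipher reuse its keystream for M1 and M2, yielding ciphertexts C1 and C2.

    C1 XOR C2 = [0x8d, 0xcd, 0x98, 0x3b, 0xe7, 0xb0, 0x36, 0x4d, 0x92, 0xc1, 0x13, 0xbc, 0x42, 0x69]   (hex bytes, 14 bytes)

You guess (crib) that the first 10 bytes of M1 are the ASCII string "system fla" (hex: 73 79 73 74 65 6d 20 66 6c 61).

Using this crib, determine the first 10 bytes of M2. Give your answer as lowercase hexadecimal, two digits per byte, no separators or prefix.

feb4eb4f82dd162bfea0

Since C1 ⊕ C2 = M1 ⊕ M2, XORing with the guessed M1 bytes yields the corresponding M2 bytes: M2 = (C1 ⊕ C2) ⊕ M1.
byte 0: 8d xor 73 = fe
byte 1: cd xor 79 = b4
byte 2: 98 xor 73 = eb
byte 3: 3b xor 74 = 4f
byte 4: e7 xor 65 = 82
byte 5: b0 xor 6d = dd
byte 6: 36 xor 20 = 16
byte 7: 4d xor 66 = 2b
byte 8: 92 xor 6c = fe
byte 9: c1 xor 61 = a0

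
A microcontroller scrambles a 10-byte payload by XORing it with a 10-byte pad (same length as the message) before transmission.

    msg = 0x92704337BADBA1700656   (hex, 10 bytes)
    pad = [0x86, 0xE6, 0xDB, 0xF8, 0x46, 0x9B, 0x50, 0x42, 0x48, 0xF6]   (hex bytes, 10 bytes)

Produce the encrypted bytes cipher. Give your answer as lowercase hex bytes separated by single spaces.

14 96 98 cf fc 40 f1 32 4e a0

146 xor 134 =  20
112 xor 230 = 150
 67 xor 219 = 152
 55 xor 248 = 207
186 xor  70 = 252
219 xor 155 =  64
161 xor  80 = 241
112 xor  66 =  50
  6 xor  72 =  78
 86 xor 246 = 160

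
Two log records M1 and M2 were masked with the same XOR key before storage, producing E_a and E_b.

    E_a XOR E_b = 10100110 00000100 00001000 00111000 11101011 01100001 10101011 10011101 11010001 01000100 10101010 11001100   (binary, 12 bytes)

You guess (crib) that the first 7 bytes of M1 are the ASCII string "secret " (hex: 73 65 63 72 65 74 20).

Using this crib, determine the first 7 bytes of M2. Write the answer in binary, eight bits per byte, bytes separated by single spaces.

11010101 01100001 01101011 01001010 10001110 00010101 10001011

Since E_a ⊕ E_b = M1 ⊕ M2, XORing with the guessed M1 bytes yields the corresponding M2 bytes: M2 = (E_a ⊕ E_b) ⊕ M1.
byte 0: a6 ^ 73 = d5
byte 1: 04 ^ 65 = 61
byte 2: 08 ^ 63 = 6b
byte 3: 38 ^ 72 = 4a
byte 4: eb ^ 65 = 8e
byte 5: 61 ^ 74 = 15
byte 6: ab ^ 20 = 8b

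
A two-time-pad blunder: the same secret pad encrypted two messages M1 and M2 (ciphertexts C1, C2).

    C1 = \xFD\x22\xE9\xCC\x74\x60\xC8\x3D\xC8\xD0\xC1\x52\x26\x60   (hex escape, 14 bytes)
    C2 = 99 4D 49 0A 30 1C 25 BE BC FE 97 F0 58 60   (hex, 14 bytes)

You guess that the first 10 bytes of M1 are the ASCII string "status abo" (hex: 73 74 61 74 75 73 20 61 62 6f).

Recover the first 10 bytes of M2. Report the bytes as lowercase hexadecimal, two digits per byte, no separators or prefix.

First, C1 ⊕ C2 = (M1 ⊕ K) ⊕ (M2 ⊕ K) = M1 ⊕ M2, so the key drops out. Then M2 = (M1 ⊕ M2) ⊕ M1 over the first 10 bytes.
byte 0: (fd XOR 99) XOR 73 = 64 XOR 73 = 17
byte 1: (22 XOR 4d) XOR 74 = 6f XOR 74 = 1b
byte 2: (e9 XOR 49) XOR 61 = a0 XOR 61 = c1
byte 3: (cc XOR 0a) XOR 74 = c6 XOR 74 = b2
byte 4: (74 XOR 30) XOR 75 = 44 XOR 75 = 31
byte 5: (60 XOR 1c) XOR 73 = 7c XOR 73 = 0f
byte 6: (c8 XOR 25) XOR 20 = ed XOR 20 = cd
byte 7: (3d XOR be) XOR 61 = 83 XOR 61 = e2
byte 8: (c8 XOR bc) XOR 62 = 74 XOR 62 = 16
byte 9: (d0 XOR fe) XOR 6f = 2e XOR 6f = 41

171bc1b2310fcde21641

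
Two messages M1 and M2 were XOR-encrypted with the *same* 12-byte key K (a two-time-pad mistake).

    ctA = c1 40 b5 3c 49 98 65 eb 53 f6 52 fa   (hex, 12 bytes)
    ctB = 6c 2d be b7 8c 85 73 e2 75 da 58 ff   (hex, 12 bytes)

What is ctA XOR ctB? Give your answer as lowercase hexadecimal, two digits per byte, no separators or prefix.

ctA ⊕ ctB = (M1 ⊕ K) ⊕ (M2 ⊕ K) = M1 ⊕ M2 — the shared key cancels under XOR.
11000001 ⊕ 01101100 = 10101101
01000000 ⊕ 00101101 = 01101101
10110101 ⊕ 10111110 = 00001011
00111100 ⊕ 10110111 = 10001011
01001001 ⊕ 10001100 = 11000101
10011000 ⊕ 10000101 = 00011101
01100101 ⊕ 01110011 = 00010110
11101011 ⊕ 11100010 = 00001001
01010011 ⊕ 01110101 = 00100110
11110110 ⊕ 11011010 = 00101100
01010010 ⊕ 01011000 = 00001010
11111010 ⊕ 11111111 = 00000101

ad6d0b8bc51d1609262c0a05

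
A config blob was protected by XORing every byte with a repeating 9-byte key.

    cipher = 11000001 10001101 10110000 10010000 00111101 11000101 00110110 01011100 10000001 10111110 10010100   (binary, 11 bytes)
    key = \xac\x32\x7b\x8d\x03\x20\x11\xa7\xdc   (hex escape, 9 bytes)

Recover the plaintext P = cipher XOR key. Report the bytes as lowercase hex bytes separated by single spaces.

The 9-byte key repeats, so the effective keystream is ac 32 7b 8d 03 20 11 a7 dc ac 32.
byte 0: c1 ^ ac = 6d
byte 1: 8d ^ 32 = bf
byte 2: b0 ^ 7b = cb
byte 3: 90 ^ 8d = 1d
byte 4: 3d ^ 03 = 3e
byte 5: c5 ^ 20 = e5
byte 6: 36 ^ 11 = 27
byte 7: 5c ^ a7 = fb
byte 8: 81 ^ dc = 5d
byte 9: be ^ ac = 12
byte 10: 94 ^ 32 = a6

6d bf cb 1d 3e e5 27 fb 5d 12 a6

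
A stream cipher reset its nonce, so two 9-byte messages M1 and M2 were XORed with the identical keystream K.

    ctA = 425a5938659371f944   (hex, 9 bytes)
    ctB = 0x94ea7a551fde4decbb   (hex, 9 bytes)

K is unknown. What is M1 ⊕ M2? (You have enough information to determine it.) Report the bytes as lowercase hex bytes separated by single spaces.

d6 b0 23 6d 7a 4d 3c 15 ff

ctA ⊕ ctB = (M1 ⊕ K) ⊕ (M2 ⊕ K) = M1 ⊕ M2 — the shared key cancels under XOR.
byte 0: 42 XOR 94 = d6
byte 1: 5a XOR ea = b0
byte 2: 59 XOR 7a = 23
byte 3: 38 XOR 55 = 6d
byte 4: 65 XOR 1f = 7a
byte 5: 93 XOR de = 4d
byte 6: 71 XOR 4d = 3c
byte 7: f9 XOR ec = 15
byte 8: 44 XOR bb = ff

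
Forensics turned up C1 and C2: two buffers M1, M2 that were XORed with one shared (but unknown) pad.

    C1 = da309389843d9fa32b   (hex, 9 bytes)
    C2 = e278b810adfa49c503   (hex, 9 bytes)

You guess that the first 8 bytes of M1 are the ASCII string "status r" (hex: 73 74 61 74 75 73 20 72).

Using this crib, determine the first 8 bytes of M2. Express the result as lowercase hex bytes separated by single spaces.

4b 3c 4a ed 5c b4 f6 14

First, C1 ⊕ C2 = (M1 ⊕ K) ⊕ (M2 ⊕ K) = M1 ⊕ M2, so the key drops out. Then M2 = (M1 ⊕ M2) ⊕ M1 over the first 8 bytes.
byte 0: (da XOR e2) XOR 73 = 38 XOR 73 = 4b
byte 1: (30 XOR 78) XOR 74 = 48 XOR 74 = 3c
byte 2: (93 XOR b8) XOR 61 = 2b XOR 61 = 4a
byte 3: (89 XOR 10) XOR 74 = 99 XOR 74 = ed
byte 4: (84 XOR ad) XOR 75 = 29 XOR 75 = 5c
byte 5: (3d XOR fa) XOR 73 = c7 XOR 73 = b4
byte 6: (9f XOR 49) XOR 20 = d6 XOR 20 = f6
byte 7: (a3 XOR c5) XOR 72 = 66 XOR 72 = 14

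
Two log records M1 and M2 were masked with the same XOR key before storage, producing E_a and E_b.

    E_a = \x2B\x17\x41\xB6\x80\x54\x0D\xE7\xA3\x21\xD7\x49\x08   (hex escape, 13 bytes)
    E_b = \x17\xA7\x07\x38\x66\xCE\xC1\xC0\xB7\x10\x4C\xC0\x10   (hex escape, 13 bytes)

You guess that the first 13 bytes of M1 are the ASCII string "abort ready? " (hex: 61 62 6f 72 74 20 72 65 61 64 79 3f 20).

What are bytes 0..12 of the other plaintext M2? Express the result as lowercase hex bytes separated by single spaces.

First, E_a ⊕ E_b = (M1 ⊕ K) ⊕ (M2 ⊕ K) = M1 ⊕ M2, so the key drops out. Then M2 = (M1 ⊕ M2) ⊕ M1 over the first 13 bytes.
byte 0: (2b ^ 17) ^ 61 = 3c ^ 61 = 5d
byte 1: (17 ^ a7) ^ 62 = b0 ^ 62 = d2
byte 2: (41 ^ 07) ^ 6f = 46 ^ 6f = 29
byte 3: (b6 ^ 38) ^ 72 = 8e ^ 72 = fc
byte 4: (80 ^ 66) ^ 74 = e6 ^ 74 = 92
byte 5: (54 ^ ce) ^ 20 = 9a ^ 20 = ba
byte 6: (0d ^ c1) ^ 72 = cc ^ 72 = be
byte 7: (e7 ^ c0) ^ 65 = 27 ^ 65 = 42
byte 8: (a3 ^ b7) ^ 61 = 14 ^ 61 = 75
byte 9: (21 ^ 10) ^ 64 = 31 ^ 64 = 55
byte 10: (d7 ^ 4c) ^ 79 = 9b ^ 79 = e2
byte 11: (49 ^ c0) ^ 3f = 89 ^ 3f = b6
byte 12: (08 ^ 10) ^ 20 = 18 ^ 20 = 38

5d d2 29 fc 92 ba be 42 75 55 e2 b6 38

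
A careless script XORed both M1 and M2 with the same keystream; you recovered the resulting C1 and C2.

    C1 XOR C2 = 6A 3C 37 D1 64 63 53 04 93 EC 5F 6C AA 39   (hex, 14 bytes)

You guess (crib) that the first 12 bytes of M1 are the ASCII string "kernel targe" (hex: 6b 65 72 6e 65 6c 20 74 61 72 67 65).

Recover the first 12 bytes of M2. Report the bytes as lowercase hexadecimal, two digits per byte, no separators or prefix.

Since C1 ⊕ C2 = M1 ⊕ M2, XORing with the guessed M1 bytes yields the corresponding M2 bytes: M2 = (C1 ⊕ C2) ⊕ M1.
byte 0: 6a ^ 6b = 01
byte 1: 3c ^ 65 = 59
byte 2: 37 ^ 72 = 45
byte 3: d1 ^ 6e = bf
byte 4: 64 ^ 65 = 01
byte 5: 63 ^ 6c = 0f
byte 6: 53 ^ 20 = 73
byte 7: 04 ^ 74 = 70
byte 8: 93 ^ 61 = f2
byte 9: ec ^ 72 = 9e
byte 10: 5f ^ 67 = 38
byte 11: 6c ^ 65 = 09

015945bf010f7370f29e3809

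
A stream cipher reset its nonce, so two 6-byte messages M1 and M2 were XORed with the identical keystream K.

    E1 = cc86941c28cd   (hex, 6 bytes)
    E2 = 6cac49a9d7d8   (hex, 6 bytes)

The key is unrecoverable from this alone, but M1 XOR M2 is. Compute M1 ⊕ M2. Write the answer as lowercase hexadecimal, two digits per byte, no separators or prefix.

E1 ⊕ E2 = (M1 ⊕ K) ⊕ (M2 ⊕ K) = M1 ⊕ M2 — the shared key cancels under XOR.
11001100 ⊕ 01101100 = 10100000
10000110 ⊕ 10101100 = 00101010
10010100 ⊕ 01001001 = 11011101
00011100 ⊕ 10101001 = 10110101
00101000 ⊕ 11010111 = 11111111
11001101 ⊕ 11011000 = 00010101

a02addb5ff15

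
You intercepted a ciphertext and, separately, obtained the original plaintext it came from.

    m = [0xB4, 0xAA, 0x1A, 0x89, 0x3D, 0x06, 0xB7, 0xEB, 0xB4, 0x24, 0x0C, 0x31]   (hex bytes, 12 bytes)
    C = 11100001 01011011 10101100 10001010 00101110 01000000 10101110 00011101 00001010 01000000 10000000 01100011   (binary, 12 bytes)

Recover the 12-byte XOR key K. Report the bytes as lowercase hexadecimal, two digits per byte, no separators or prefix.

55f1b603134619f6be648c52

Since C = m ⊕ K, XORing both sides with m gives K = m ⊕ C.
180 XOR 225 =  85
170 XOR  91 = 241
 26 XOR 172 = 182
137 XOR 138 =   3
 61 XOR  46 =  19
  6 XOR  64 =  70
183 XOR 174 =  25
235 XOR  29 = 246
180 XOR  10 = 190
 36 XOR  64 = 100
 12 XOR 128 = 140
 49 XOR  99 =  82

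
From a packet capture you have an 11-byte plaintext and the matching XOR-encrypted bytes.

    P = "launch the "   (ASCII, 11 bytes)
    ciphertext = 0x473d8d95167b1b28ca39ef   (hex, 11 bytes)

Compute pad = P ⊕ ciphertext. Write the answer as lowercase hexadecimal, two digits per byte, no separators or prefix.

Since ciphertext = P ⊕ pad, XORing both sides with P gives pad = P ⊕ ciphertext.
6c xor 47 = 2b
61 xor 3d = 5c
75 xor 8d = f8
6e xor 95 = fb
63 xor 16 = 75
68 xor 7b = 13
20 xor 1b = 3b
74 xor 28 = 5c
68 xor ca = a2
65 xor 39 = 5c
20 xor ef = cf

2b5cf8fb75133b5ca25ccf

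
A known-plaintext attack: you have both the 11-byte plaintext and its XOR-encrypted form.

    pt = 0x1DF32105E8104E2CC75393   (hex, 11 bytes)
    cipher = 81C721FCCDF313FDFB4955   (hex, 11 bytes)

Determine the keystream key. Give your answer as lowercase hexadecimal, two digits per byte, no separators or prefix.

Since cipher = pt ⊕ key, XORing both sides with pt gives key = pt ⊕ cipher.
byte 0: 1d XOR 81 = 9c
byte 1: f3 XOR c7 = 34
byte 2: 21 XOR 21 = 00
byte 3: 05 XOR fc = f9
byte 4: e8 XOR cd = 25
byte 5: 10 XOR f3 = e3
byte 6: 4e XOR 13 = 5d
byte 7: 2c XOR fd = d1
byte 8: c7 XOR fb = 3c
byte 9: 53 XOR 49 = 1a
byte 10: 93 XOR 55 = c6

9c3400f925e35dd13c1ac6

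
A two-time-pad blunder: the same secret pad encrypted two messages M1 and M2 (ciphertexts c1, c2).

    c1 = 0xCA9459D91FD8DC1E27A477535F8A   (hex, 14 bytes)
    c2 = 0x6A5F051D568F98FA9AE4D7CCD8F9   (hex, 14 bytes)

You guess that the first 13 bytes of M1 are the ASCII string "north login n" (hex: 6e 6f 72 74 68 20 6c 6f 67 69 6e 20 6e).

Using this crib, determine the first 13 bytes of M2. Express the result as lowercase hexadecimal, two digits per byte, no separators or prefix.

First, c1 ⊕ c2 = (M1 ⊕ K) ⊕ (M2 ⊕ K) = M1 ⊕ M2, so the key drops out. Then M2 = (M1 ⊕ M2) ⊕ M1 over the first 13 bytes.
byte 0: (ca xor 6a) xor 6e = a0 xor 6e = ce
byte 1: (94 xor 5f) xor 6f = cb xor 6f = a4
byte 2: (59 xor 05) xor 72 = 5c xor 72 = 2e
byte 3: (d9 xor 1d) xor 74 = c4 xor 74 = b0
byte 4: (1f xor 56) xor 68 = 49 xor 68 = 21
byte 5: (d8 xor 8f) xor 20 = 57 xor 20 = 77
byte 6: (dc xor 98) xor 6c = 44 xor 6c = 28
byte 7: (1e xor fa) xor 6f = e4 xor 6f = 8b
byte 8: (27 xor 9a) xor 67 = bd xor 67 = da
byte 9: (a4 xor e4) xor 69 = 40 xor 69 = 29
byte 10: (77 xor d7) xor 6e = a0 xor 6e = ce
byte 11: (53 xor cc) xor 20 = 9f xor 20 = bf
byte 12: (5f xor d8) xor 6e = 87 xor 6e = e9

cea42eb02177288bda29cebfe9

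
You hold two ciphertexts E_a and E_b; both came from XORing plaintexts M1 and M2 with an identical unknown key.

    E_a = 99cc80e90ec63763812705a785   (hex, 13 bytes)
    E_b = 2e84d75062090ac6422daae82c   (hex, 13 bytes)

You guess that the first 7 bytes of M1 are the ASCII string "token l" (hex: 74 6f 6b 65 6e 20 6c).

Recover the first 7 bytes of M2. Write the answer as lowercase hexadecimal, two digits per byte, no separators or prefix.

First, E_a ⊕ E_b = (M1 ⊕ K) ⊕ (M2 ⊕ K) = M1 ⊕ M2, so the key drops out. Then M2 = (M1 ⊕ M2) ⊕ M1 over the first 7 bytes.
byte 0: (99 XOR 2e) XOR 74 = b7 XOR 74 = c3
byte 1: (cc XOR 84) XOR 6f = 48 XOR 6f = 27
byte 2: (80 XOR d7) XOR 6b = 57 XOR 6b = 3c
byte 3: (e9 XOR 50) XOR 65 = b9 XOR 65 = dc
byte 4: (0e XOR 62) XOR 6e = 6c XOR 6e = 02
byte 5: (c6 XOR 09) XOR 20 = cf XOR 20 = ef
byte 6: (37 XOR 0a) XOR 6c = 3d XOR 6c = 51

c3273cdc02ef51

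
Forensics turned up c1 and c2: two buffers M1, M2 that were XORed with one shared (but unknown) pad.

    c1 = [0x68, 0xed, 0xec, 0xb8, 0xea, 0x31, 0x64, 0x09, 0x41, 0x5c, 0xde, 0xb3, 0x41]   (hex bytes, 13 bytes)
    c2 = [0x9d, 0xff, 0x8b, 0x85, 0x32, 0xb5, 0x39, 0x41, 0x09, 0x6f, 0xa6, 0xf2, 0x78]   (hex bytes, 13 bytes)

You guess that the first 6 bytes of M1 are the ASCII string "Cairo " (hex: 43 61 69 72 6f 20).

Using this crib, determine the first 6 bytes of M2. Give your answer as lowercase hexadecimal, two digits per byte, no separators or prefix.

First, c1 ⊕ c2 = (M1 ⊕ K) ⊕ (M2 ⊕ K) = M1 ⊕ M2, so the key drops out. Then M2 = (M1 ⊕ M2) ⊕ M1 over the first 6 bytes.
byte 0: (68 XOR 9d) XOR 43 = f5 XOR 43 = b6
byte 1: (ed XOR ff) XOR 61 = 12 XOR 61 = 73
byte 2: (ec XOR 8b) XOR 69 = 67 XOR 69 = 0e
byte 3: (b8 XOR 85) XOR 72 = 3d XOR 72 = 4f
byte 4: (ea XOR 32) XOR 6f = d8 XOR 6f = b7
byte 5: (31 XOR b5) XOR 20 = 84 XOR 20 = a4

b6730e4fb7a4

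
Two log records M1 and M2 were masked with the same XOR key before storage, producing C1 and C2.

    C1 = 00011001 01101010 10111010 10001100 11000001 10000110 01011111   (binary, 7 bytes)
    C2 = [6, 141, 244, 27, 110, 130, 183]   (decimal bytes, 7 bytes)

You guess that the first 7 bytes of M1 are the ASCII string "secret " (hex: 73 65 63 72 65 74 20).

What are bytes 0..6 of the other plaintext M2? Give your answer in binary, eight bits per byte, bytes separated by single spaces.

First, C1 ⊕ C2 = (M1 ⊕ K) ⊕ (M2 ⊕ K) = M1 ⊕ M2, so the key drops out. Then M2 = (M1 ⊕ M2) ⊕ M1 over the first 7 bytes.
byte 0: (19 xor 06) xor 73 = 1f xor 73 = 6c
byte 1: (6a xor 8d) xor 65 = e7 xor 65 = 82
byte 2: (ba xor f4) xor 63 = 4e xor 63 = 2d
byte 3: (8c xor 1b) xor 72 = 97 xor 72 = e5
byte 4: (c1 xor 6e) xor 65 = af xor 65 = ca
byte 5: (86 xor 82) xor 74 = 04 xor 74 = 70
byte 6: (5f xor b7) xor 20 = e8 xor 20 = c8

01101100 10000010 00101101 11100101 11001010 01110000 11001000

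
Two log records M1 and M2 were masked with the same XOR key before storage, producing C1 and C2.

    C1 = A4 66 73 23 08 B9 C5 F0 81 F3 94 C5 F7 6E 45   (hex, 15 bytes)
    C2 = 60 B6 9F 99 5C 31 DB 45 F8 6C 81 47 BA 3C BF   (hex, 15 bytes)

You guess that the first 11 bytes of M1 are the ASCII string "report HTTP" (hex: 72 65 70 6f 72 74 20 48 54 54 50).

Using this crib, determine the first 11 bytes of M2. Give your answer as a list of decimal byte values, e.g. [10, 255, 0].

[182, 181, 156, 213, 38, 252, 62, 253, 45, 203, 69]

First, C1 ⊕ C2 = (M1 ⊕ K) ⊕ (M2 ⊕ K) = M1 ⊕ M2, so the key drops out. Then M2 = (M1 ⊕ M2) ⊕ M1 over the first 11 bytes.
byte 0: (a4 xor 60) xor 72 = c4 xor 72 = b6
byte 1: (66 xor b6) xor 65 = d0 xor 65 = b5
byte 2: (73 xor 9f) xor 70 = ec xor 70 = 9c
byte 3: (23 xor 99) xor 6f = ba xor 6f = d5
byte 4: (08 xor 5c) xor 72 = 54 xor 72 = 26
byte 5: (b9 xor 31) xor 74 = 88 xor 74 = fc
byte 6: (c5 xor db) xor 20 = 1e xor 20 = 3e
byte 7: (f0 xor 45) xor 48 = b5 xor 48 = fd
byte 8: (81 xor f8) xor 54 = 79 xor 54 = 2d
byte 9: (f3 xor 6c) xor 54 = 9f xor 54 = cb
byte 10: (94 xor 81) xor 50 = 15 xor 50 = 45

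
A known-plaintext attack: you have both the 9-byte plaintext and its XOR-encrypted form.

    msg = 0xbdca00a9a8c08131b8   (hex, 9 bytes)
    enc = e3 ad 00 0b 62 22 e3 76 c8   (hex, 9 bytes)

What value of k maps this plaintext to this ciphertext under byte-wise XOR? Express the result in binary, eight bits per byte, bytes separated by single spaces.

01011110 01100111 00000000 10100010 11001010 11100010 01100010 01000111 01110000

Since enc = msg ⊕ k, XORing both sides with msg gives k = msg ⊕ enc.
byte 0: bd ^ e3 = 5e
byte 1: ca ^ ad = 67
byte 2: 00 ^ 00 = 00
byte 3: a9 ^ 0b = a2
byte 4: a8 ^ 62 = ca
byte 5: c0 ^ 22 = e2
byte 6: 81 ^ e3 = 62
byte 7: 31 ^ 76 = 47
byte 8: b8 ^ c8 = 70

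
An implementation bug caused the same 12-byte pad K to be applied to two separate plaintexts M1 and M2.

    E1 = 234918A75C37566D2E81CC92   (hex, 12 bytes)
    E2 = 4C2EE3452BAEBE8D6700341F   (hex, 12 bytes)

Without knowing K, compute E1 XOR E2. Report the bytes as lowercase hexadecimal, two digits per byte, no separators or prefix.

E1 ⊕ E2 = (M1 ⊕ K) ⊕ (M2 ⊕ K) = M1 ⊕ M2 — the shared key cancels under XOR.
23 ^ 4c = 6f
49 ^ 2e = 67
18 ^ e3 = fb
a7 ^ 45 = e2
5c ^ 2b = 77
37 ^ ae = 99
56 ^ be = e8
6d ^ 8d = e0
2e ^ 67 = 49
81 ^ 00 = 81
cc ^ 34 = f8
92 ^ 1f = 8d

6f67fbe27799e8e04981f88d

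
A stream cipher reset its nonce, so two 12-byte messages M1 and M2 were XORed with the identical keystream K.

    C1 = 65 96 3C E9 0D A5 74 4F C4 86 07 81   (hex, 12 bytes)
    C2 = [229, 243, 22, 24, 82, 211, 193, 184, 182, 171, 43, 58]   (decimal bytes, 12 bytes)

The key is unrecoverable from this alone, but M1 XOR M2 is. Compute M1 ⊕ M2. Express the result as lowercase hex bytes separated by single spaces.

80 65 2a f1 5f 76 b5 f7 72 2d 2c bb

C1 ⊕ C2 = (M1 ⊕ K) ⊕ (M2 ⊕ K) = M1 ⊕ M2 — the shared key cancels under XOR.
65 ^ e5 = 80
96 ^ f3 = 65
3c ^ 16 = 2a
e9 ^ 18 = f1
0d ^ 52 = 5f
a5 ^ d3 = 76
74 ^ c1 = b5
4f ^ b8 = f7
c4 ^ b6 = 72
86 ^ ab = 2d
07 ^ 2b = 2c
81 ^ 3a = bb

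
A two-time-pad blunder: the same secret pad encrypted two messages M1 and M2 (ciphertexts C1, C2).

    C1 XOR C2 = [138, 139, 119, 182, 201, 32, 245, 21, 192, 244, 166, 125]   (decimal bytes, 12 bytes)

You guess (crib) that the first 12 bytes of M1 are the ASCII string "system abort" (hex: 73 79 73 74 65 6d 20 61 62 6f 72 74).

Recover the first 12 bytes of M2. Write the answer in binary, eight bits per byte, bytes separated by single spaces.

Since C1 ⊕ C2 = M1 ⊕ M2, XORing with the guessed M1 bytes yields the corresponding M2 bytes: M2 = (C1 ⊕ C2) ⊕ M1.
8a XOR 73 = f9
8b XOR 79 = f2
77 XOR 73 = 04
b6 XOR 74 = c2
c9 XOR 65 = ac
20 XOR 6d = 4d
f5 XOR 20 = d5
15 XOR 61 = 74
c0 XOR 62 = a2
f4 XOR 6f = 9b
a6 XOR 72 = d4
7d XOR 74 = 09

11111001 11110010 00000100 11000010 10101100 01001101 11010101 01110100 10100010 10011011 11010100 00001001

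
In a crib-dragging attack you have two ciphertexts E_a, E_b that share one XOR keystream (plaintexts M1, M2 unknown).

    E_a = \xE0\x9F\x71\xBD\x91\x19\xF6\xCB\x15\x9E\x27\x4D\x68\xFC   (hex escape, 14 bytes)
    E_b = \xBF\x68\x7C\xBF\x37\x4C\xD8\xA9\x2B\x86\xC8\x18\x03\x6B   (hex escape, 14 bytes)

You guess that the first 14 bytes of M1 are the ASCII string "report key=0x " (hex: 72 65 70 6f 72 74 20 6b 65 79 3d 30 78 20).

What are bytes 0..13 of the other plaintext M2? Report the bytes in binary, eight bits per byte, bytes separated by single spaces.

00101101 10010010 01111101 01101101 11010100 00100001 00001110 00001001 01011011 01100001 11010010 01100101 00010011 10110111

First, E_a ⊕ E_b = (M1 ⊕ K) ⊕ (M2 ⊕ K) = M1 ⊕ M2, so the key drops out. Then M2 = (M1 ⊕ M2) ⊕ M1 over the first 14 bytes.
byte 0: (e0 ^ bf) ^ 72 = 5f ^ 72 = 2d
byte 1: (9f ^ 68) ^ 65 = f7 ^ 65 = 92
byte 2: (71 ^ 7c) ^ 70 = 0d ^ 70 = 7d
byte 3: (bd ^ bf) ^ 6f = 02 ^ 6f = 6d
byte 4: (91 ^ 37) ^ 72 = a6 ^ 72 = d4
byte 5: (19 ^ 4c) ^ 74 = 55 ^ 74 = 21
byte 6: (f6 ^ d8) ^ 20 = 2e ^ 20 = 0e
byte 7: (cb ^ a9) ^ 6b = 62 ^ 6b = 09
byte 8: (15 ^ 2b) ^ 65 = 3e ^ 65 = 5b
byte 9: (9e ^ 86) ^ 79 = 18 ^ 79 = 61
byte 10: (27 ^ c8) ^ 3d = ef ^ 3d = d2
byte 11: (4d ^ 18) ^ 30 = 55 ^ 30 = 65
byte 12: (68 ^ 03) ^ 78 = 6b ^ 78 = 13
byte 13: (fc ^ 6b) ^ 20 = 97 ^ 20 = b7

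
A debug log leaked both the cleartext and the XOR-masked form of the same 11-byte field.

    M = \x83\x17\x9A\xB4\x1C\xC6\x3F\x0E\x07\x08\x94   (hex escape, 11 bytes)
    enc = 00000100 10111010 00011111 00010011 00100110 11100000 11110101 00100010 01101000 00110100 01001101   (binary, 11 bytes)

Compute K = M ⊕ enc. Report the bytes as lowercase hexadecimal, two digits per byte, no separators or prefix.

87ad85a73a26ca2c6f3cd9

Since enc = M ⊕ K, XORing both sides with M gives K = M ⊕ enc.
83 xor 04 = 87
17 xor ba = ad
9a xor 1f = 85
b4 xor 13 = a7
1c xor 26 = 3a
c6 xor e0 = 26
3f xor f5 = ca
0e xor 22 = 2c
07 xor 68 = 6f
08 xor 34 = 3c
94 xor 4d = d9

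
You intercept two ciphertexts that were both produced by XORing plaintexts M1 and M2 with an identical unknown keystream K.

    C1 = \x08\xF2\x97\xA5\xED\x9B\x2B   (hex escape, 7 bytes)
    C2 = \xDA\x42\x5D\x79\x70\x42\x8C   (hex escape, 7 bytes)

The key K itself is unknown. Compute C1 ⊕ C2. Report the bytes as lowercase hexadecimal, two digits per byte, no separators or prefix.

d2b0cadc9dd9a7

C1 ⊕ C2 = (M1 ⊕ K) ⊕ (M2 ⊕ K) = M1 ⊕ M2 — the shared key cancels under XOR.
08 xor da = d2
f2 xor 42 = b0
97 xor 5d = ca
a5 xor 79 = dc
ed xor 70 = 9d
9b xor 42 = d9
2b xor 8c = a7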